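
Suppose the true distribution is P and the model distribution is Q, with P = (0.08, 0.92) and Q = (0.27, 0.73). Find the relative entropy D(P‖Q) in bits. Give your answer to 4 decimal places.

0.1666 bits

D(P‖Q) = Σ p·log₂(p/q).
  0.08·log₂(0.08/0.27) = -0.14039
  0.92·log₂(0.92/0.73) = 0.30704
D(P‖Q) = 0.1666 bits.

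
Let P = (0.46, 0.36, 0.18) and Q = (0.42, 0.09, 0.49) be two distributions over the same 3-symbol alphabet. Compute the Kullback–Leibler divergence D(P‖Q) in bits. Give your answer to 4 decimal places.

0.5203 bits

D(P‖Q) = Σ p·log₂(p/q).
  0.46·log₂(0.46/0.42) = 0.06037
  0.36·log₂(0.36/0.09) = 0.72000
  0.18·log₂(0.18/0.49) = -0.26006
D(P‖Q) = 0.5203 bits.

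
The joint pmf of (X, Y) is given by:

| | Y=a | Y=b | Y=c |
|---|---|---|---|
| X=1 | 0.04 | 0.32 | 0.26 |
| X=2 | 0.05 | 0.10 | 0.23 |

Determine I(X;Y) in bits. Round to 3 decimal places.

Marginals: p(X) = (0.6200, 0.3800), p(Y) = (0.0900, 0.4200, 0.4900).
I(X;Y) = H(X) + H(Y) − H(X,Y).
H(X) = 0.9580, H(Y) = 1.3426, H(X,Y) = 2.2530.
I(X;Y) = 0.9580 + 1.3426 − 2.2530 = 0.048 bits.

0.048 bits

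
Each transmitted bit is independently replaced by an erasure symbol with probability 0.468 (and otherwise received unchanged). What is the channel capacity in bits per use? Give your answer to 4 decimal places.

Binary erasure channel: capacity C = 1 − ε.
C = 1 − 0.468 = 0.5320 bits per channel use.

0.5320 bits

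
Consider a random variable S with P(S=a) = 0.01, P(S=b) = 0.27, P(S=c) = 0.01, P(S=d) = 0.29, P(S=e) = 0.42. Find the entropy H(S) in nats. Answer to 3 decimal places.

H(S) = −Σ p·ln p.
  −(0.01)·ln(0.01) = 0.0461
  −(0.27)·ln(0.27) = 0.3535
  −(0.01)·ln(0.01) = 0.0461
  −(0.29)·ln(0.29) = 0.3590
  −(0.42)·ln(0.42) = 0.3644
Sum: 0.0461 + 0.3535 + 0.0461 + 0.3590 + 0.3644 = 1.169 nats.

1.169 nats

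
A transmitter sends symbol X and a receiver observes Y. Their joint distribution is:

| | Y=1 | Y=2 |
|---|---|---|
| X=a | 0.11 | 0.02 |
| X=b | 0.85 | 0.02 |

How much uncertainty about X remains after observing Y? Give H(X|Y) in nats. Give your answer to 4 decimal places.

Marginals: p(X) = (0.1300, 0.8700), p(Y) = (0.9600, 0.0400).
H(X|Y) = Σ p(Y) · H(X|Y=·).
  Y=1: p=0.9600, H(X|Y=1) = 0.3560
  Y=2: p=0.0400, H(X|Y=2) = 0.6931
Weighted sum = 0.3695 nats.

0.3695 nats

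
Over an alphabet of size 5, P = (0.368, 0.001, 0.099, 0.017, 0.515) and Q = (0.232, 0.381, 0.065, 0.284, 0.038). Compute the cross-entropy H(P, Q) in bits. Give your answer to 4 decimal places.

3.6280 bits

H(P,Q) = −Σ p·log₂ q.
  −0.368·log₂(0.232) = 0.77567
  −0.001·log₂(0.381) = 0.00139
  −0.099·log₂(0.065) = 0.39040
  −0.017·log₂(0.284) = 0.03087
  −0.515·log₂(0.038) = 2.42970
H(P,Q) = 3.6280 bits.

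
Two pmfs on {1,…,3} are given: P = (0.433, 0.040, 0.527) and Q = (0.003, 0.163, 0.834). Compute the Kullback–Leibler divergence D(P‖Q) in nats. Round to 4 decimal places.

1.8548 nats

D(P‖Q) = Σ p·ln(p/q).
  0.433·ln(0.433/0.003) = 2.15293
  0.040·ln(0.040/0.163) = -0.05619
  0.527·ln(0.527/0.834) = -0.24191
D(P‖Q) = 1.8548 nats.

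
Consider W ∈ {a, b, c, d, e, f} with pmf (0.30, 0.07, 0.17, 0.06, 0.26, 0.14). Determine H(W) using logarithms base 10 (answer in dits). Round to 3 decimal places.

0.713 dits

H(W) = −Σ p·log₁₀ p.
  −(0.30)·log₁₀(0.30) = 0.1569
  −(0.07)·log₁₀(0.07) = 0.0808
  −(0.17)·log₁₀(0.17) = 0.1308
  −(0.06)·log₁₀(0.06) = 0.0733
  −(0.26)·log₁₀(0.26) = 0.1521
  −(0.14)·log₁₀(0.14) = 0.1195
Sum: 0.1569 + 0.0808 + 0.1308 + 0.0733 + 0.1521 + 0.1195 = 0.713 dits.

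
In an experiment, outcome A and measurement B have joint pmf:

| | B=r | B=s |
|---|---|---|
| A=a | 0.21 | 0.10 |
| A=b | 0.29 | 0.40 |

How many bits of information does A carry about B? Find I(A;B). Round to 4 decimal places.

0.0415 bits

Marginals: p(A) = (0.3100, 0.6900), p(B) = (0.5000, 0.5000).
I(A;B) = H(A) + H(B) − H(A,B).
H(A) = 0.8932, H(B) = 1.0000, H(A,B) = 1.8517.
I(A;B) = 0.8932 + 1.0000 − 1.8517 = 0.0415 bits.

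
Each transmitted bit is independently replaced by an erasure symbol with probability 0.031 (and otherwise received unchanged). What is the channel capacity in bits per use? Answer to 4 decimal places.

Binary erasure channel: capacity C = 1 − ε.
C = 1 − 0.031 = 0.9690 bits per channel use.

0.9690 bits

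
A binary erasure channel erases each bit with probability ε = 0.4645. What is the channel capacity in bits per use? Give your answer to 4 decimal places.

Binary erasure channel: capacity C = 1 − ε.
C = 1 − 0.4645 = 0.5355 bits per channel use.

0.5355 bits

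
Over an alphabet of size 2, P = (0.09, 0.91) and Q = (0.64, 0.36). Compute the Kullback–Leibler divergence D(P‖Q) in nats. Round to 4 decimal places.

0.6673 nats

D(P‖Q) = Σ p·ln(p/q).
  0.09·ln(0.09/0.64) = -0.17655
  0.91·ln(0.91/0.36) = 0.84388
D(P‖Q) = 0.6673 nats.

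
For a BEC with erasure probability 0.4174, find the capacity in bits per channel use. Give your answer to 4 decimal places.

Binary erasure channel: capacity C = 1 − ε.
C = 1 − 0.4174 = 0.5826 bits per channel use.

0.5826 bits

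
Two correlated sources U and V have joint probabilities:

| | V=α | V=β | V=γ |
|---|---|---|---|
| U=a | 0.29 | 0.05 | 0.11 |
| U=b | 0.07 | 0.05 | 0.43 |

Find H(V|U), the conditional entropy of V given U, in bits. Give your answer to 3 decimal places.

Marginals: p(U) = (0.4500, 0.5500), p(V) = (0.3600, 0.1000, 0.5400).
H(V|U) = Σ p(U) · H(V|U=·).
  U=a: p=0.4500, H(V|U=a) = 1.2575
  U=b: p=0.5500, H(V|U=b) = 0.9706
Weighted sum = 1.100 bits.

1.100 bits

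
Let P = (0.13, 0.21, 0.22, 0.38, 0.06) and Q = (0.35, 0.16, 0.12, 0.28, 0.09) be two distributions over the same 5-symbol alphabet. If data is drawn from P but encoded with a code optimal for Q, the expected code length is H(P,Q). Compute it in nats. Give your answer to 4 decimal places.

1.6160 nats

H(P,Q) = −Σ p·ln q.
  −0.13·ln(0.35) = 0.13648
  −0.21·ln(0.16) = 0.38484
  −0.22·ln(0.12) = 0.46646
  −0.38·ln(0.28) = 0.48373
  −0.06·ln(0.09) = 0.14448
H(P,Q) = 1.6160 nats.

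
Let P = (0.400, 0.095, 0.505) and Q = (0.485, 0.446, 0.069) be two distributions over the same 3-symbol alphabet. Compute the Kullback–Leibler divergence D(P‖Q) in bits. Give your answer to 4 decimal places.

1.1270 bits

D(P‖Q) = Σ p·log₂(p/q).
  0.400·log₂(0.400/0.485) = -0.11119
  0.095·log₂(0.095/0.446) = -0.21195
  0.505·log₂(0.505/0.069) = 1.45017
D(P‖Q) = 1.1270 bits.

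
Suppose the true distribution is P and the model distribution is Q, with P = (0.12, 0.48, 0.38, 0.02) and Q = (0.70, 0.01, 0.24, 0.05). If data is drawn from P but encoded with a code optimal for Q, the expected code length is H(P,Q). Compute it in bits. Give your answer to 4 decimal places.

H(P,Q) = −Σ p·log₂ q.
  −0.12·log₂(0.70) = 0.06175
  −0.48·log₂(0.01) = 3.18905
  −0.38·log₂(0.24) = 0.78238
  −0.02·log₂(0.05) = 0.08644
H(P,Q) = 4.1196 bits.

4.1196 bits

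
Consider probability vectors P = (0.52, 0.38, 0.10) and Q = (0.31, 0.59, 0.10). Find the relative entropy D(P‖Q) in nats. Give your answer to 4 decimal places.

0.1018 nats

D(P‖Q) = Σ p·ln(p/q).
  0.52·ln(0.52/0.31) = 0.26897
  0.38·ln(0.38/0.59) = -0.16718
  0.10·ln(0.10/0.10) = 0.00000
D(P‖Q) = 0.1018 nats.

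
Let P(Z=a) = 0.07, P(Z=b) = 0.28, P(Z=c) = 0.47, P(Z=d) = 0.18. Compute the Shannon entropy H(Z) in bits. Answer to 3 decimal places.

1.740 bits

H(Z) = −Σ p·log₂ p.
  −(0.07)·log₂(0.07) = 0.2686
  −(0.28)·log₂(0.28) = 0.5142
  −(0.47)·log₂(0.47) = 0.5120
  −(0.18)·log₂(0.18) = 0.4453
Sum: 0.2686 + 0.5142 + 0.5120 + 0.4453 = 1.740 bits.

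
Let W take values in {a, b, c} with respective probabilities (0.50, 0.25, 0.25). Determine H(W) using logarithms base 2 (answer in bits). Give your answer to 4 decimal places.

1.5000 bits

H(W) = −Σ p·log₂ p.
  −(0.50)·log₂(0.50) = 0.50000
  −(0.25)·log₂(0.25) = 0.50000
  −(0.25)·log₂(0.25) = 0.50000
Sum: 0.50000 + 0.50000 + 0.50000 = 1.5000 bits.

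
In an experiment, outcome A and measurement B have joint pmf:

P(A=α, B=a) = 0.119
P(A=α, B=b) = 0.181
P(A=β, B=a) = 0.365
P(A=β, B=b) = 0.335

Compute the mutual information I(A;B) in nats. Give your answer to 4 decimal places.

Marginals: p(A) = (0.3000, 0.7000), p(B) = (0.4840, 0.5160).
I(A;B) = Σ p(x,y)·ln[p(x,y)/(p(x)p(y))].
  (α,a): 0.119·ln(0.8196) = -0.02368
  (α,b): 0.181·ln(1.1693) = 0.02830
  (β,a): 0.365·ln(1.0773) = 0.02719
  (β,b): 0.335·ln(0.9275) = -0.02523
Sum = 0.0066 nats.

0.0066 nats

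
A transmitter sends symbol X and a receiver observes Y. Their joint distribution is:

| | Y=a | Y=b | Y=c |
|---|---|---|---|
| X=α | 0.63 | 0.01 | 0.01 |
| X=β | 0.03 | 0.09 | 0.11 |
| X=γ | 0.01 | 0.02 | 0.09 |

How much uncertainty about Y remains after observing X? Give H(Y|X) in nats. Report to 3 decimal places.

Chain rule: H(Y|X) = H(X,Y) − H(X).
Marginals: p(X) = (0.6500, 0.2300, 0.1200), p(Y) = (0.6700, 0.1200, 0.2100).
H(X,Y) = 1.2889 nats; H(X) = 0.8725 nats.
H(Y|X) = 1.2889 − 0.8725 = 0.416 nats.

0.416 nats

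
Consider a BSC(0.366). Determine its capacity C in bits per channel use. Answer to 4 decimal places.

0.0524 bits

Binary symmetric channel: C = 1 − h₂(ε) where h₂ is the binary entropy function.
h₂(0.366) = −0.366·log₂0.366 − 0.634·log₂0.634 = 0.9476.
C = 1 − 0.9476 = 0.0524 bits per channel use.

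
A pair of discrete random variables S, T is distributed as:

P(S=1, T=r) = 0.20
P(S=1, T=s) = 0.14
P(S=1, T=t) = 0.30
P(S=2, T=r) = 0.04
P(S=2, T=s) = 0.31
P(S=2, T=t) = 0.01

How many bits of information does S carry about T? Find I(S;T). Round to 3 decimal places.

0.320 bits

Marginals: p(S) = (0.6400, 0.3600), p(T) = (0.2400, 0.4500, 0.3100).
I(S;T) = H(S) + H(T) − H(S,T).
H(S) = 0.9427, H(T) = 1.5363, H(S,T) = 2.1586.
I(S;T) = 0.9427 + 1.5363 − 2.1586 = 0.320 bits.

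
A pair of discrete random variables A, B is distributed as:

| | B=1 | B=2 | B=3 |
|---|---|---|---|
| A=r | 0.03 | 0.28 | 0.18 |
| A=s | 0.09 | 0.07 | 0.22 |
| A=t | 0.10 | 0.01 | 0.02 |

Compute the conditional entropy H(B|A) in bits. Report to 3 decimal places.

Chain rule: H(B|A) = H(A,B) − H(A).
Marginals: p(A) = (0.4900, 0.3800, 0.1300), p(B) = (0.2200, 0.3600, 0.4200).
H(A,B) = 2.6846 bits; H(A) = 1.4174 bits.
H(B|A) = 2.6846 − 1.4174 = 1.267 bits.

1.267 bits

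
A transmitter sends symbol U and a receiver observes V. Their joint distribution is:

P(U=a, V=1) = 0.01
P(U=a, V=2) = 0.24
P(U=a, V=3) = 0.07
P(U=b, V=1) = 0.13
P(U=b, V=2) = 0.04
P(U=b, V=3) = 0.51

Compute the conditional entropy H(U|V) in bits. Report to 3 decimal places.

0.526 bits

Chain rule: H(U|V) = H(U,V) − H(V).
Marginals: p(U) = (0.3200, 0.6800), p(V) = (0.1400, 0.2800, 0.5800).
H(U,V) = 1.8930 bits; H(V) = 1.3671 bits.
H(U|V) = 1.8930 − 1.3671 = 0.526 bits.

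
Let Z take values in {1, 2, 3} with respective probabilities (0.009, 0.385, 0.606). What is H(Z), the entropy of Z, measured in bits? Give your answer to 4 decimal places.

1.0292 bits

H(Z) = −Σ p·log₂ p.
  −(0.009)·log₂(0.009) = 0.06116
  −(0.385)·log₂(0.385) = 0.53017
  −(0.606)·log₂(0.606) = 0.43790
Sum: 0.06116 + 0.53017 + 0.43790 = 1.0292 bits.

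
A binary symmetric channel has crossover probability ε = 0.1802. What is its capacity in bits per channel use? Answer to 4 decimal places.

Binary symmetric channel: C = 1 − h₂(ε) where h₂ is the binary entropy function.
h₂(0.1802) = −0.1802·log₂0.1802 − 0.8198·log₂0.8198 = 0.6805.
C = 1 − 0.6805 = 0.3195 bits per channel use.

0.3195 bits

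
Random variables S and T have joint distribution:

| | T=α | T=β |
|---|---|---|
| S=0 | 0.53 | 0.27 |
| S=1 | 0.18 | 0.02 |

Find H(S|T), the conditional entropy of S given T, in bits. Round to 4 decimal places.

Marginals: p(S) = (0.8000, 0.2000), p(T) = (0.7100, 0.2900).
H(S|T) = Σ p(T) · H(S|T=·).
  T=α: p=0.7100, H(S|T=α) = 0.8168
  T=β: p=0.2900, H(S|T=β) = 0.3621
Weighted sum = 0.6849 bits.

0.6849 bits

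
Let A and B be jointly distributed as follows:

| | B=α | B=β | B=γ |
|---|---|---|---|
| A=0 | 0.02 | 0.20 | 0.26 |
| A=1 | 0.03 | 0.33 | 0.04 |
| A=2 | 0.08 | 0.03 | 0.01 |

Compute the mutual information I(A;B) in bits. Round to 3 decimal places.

Marginals: p(A) = (0.4800, 0.4000, 0.1200), p(B) = (0.1300, 0.5600, 0.3100).
I(A;B) = H(A) + H(B) − H(A,B).
H(A) = 1.4041, H(B) = 1.3749, H(A,B) = 2.4576.
I(A;B) = 1.4041 + 1.3749 − 2.4576 = 0.321 bits.

0.321 bits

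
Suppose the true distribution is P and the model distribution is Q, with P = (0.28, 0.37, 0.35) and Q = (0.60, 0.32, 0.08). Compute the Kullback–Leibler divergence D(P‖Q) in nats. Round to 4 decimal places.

0.3569 nats

D(P‖Q) = Σ p·ln(p/q).
  0.28·ln(0.28/0.60) = -0.21340
  0.37·ln(0.37/0.32) = 0.05372
  0.35·ln(0.35/0.08) = 0.51657
D(P‖Q) = 0.3569 nats.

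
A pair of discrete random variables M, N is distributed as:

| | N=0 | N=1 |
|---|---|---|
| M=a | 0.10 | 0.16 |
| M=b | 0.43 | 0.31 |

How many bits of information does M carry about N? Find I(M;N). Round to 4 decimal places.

0.0216 bits

Marginals: p(M) = (0.2600, 0.7400), p(N) = (0.5300, 0.4700).
I(M;N) = Σ p(x,y)·log₂[p(x,y)/(p(x)p(y))].
  (a,0): 0.10·log₂(0.7257) = -0.04626
  (a,1): 0.16·log₂(1.3093) = 0.06221
  (b,0): 0.43·log₂(1.0964) = 0.05708
  (b,1): 0.31·log₂(0.8913) = -0.05146
Sum = 0.0216 bits.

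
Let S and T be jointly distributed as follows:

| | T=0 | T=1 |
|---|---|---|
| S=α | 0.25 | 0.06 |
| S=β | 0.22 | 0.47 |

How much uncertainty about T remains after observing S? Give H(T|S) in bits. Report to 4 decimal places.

0.8429 bits

Chain rule: H(T|S) = H(S,T) − H(S).
Marginals: p(S) = (0.3100, 0.6900), p(T) = (0.4700, 0.5300).
H(S,T) = 1.7361 bits; H(S) = 0.8932 bits.
H(T|S) = 1.7361 − 0.8932 = 0.8429 bits.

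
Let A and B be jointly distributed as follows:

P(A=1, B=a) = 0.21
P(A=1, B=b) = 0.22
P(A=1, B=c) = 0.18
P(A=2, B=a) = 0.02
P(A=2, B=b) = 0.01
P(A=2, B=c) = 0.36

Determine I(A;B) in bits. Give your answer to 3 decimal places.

0.312 bits

Marginals: p(A) = (0.6100, 0.3900), p(B) = (0.2300, 0.2300, 0.5400).
I(A;B) = H(A) + H(B) − H(A,B).
H(A) = 0.9648, H(B) = 1.4554, H(A,B) = 2.1086.
I(A;B) = 0.9648 + 1.4554 − 2.1086 = 0.312 bits.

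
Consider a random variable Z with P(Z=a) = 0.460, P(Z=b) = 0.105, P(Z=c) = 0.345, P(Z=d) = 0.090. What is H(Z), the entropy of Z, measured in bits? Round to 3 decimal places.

1.699 bits

H(Z) = −Σ p·log₂ p.
  −(0.460)·log₂(0.460) = 0.5153
  −(0.105)·log₂(0.105) = 0.3414
  −(0.345)·log₂(0.345) = 0.5297
  −(0.090)·log₂(0.090) = 0.3127
Sum: 0.5153 + 0.3414 + 0.5297 + 0.3127 = 1.699 bits.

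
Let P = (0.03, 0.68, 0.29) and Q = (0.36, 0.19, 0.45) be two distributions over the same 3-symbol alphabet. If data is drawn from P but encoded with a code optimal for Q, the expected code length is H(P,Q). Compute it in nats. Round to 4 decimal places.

1.3915 nats

H(P,Q) = −Σ p·ln q.
  −0.03·ln(0.36) = 0.03065
  −0.68·ln(0.19) = 1.12930
  −0.29·ln(0.45) = 0.23157
H(P,Q) = 1.3915 nats.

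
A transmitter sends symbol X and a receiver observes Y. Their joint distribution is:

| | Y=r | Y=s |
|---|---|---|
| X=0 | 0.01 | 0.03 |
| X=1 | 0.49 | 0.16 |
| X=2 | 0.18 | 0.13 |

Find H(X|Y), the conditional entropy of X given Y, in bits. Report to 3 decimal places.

Marginals: p(X) = (0.0400, 0.6500, 0.3100), p(Y) = (0.6800, 0.3200).
H(X|Y) = Σ p(Y) · H(X|Y=·).
  Y=r: p=0.6800, H(X|Y=r) = 0.9378
  Y=s: p=0.3200, H(X|Y=s) = 1.3481
Weighted sum = 1.069 bits.

1.069 bits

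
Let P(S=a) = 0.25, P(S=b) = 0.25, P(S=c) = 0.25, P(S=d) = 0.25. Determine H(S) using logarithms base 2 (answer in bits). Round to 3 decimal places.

2.000 bits

H(S) = −Σ p·log₂ p.
  −(0.25)·log₂(0.25) = 0.5000
  −(0.25)·log₂(0.25) = 0.5000
  −(0.25)·log₂(0.25) = 0.5000
  −(0.25)·log₂(0.25) = 0.5000
Sum: 0.5000 + 0.5000 + 0.5000 + 0.5000 = 2.000 bits.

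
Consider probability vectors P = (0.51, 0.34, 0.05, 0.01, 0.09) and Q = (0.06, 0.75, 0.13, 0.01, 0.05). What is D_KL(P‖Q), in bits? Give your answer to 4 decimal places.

1.1939 bits

D(P‖Q) = Σ p·log₂(p/q).
  0.51·log₂(0.51/0.06) = 1.57461
  0.34·log₂(0.34/0.75) = -0.38806
  0.05·log₂(0.05/0.13) = -0.06893
  0.01·log₂(0.01/0.01) = 0.00000
  0.09·log₂(0.09/0.05) = 0.07632
D(P‖Q) = 1.1939 bits.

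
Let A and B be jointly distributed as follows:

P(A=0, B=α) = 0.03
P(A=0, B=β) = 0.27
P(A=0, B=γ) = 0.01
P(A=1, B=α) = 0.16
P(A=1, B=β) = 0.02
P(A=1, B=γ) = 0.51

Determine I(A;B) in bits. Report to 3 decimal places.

0.597 bits

Marginals: p(A) = (0.3100, 0.6900), p(B) = (0.1900, 0.2900, 0.5200).
I(A;B) = H(A) + H(B) − H(A,B).
H(A) = 0.8932, H(B) = 1.4637, H(A,B) = 1.7596.
I(A;B) = 0.8932 + 1.4637 − 1.7596 = 0.597 bits.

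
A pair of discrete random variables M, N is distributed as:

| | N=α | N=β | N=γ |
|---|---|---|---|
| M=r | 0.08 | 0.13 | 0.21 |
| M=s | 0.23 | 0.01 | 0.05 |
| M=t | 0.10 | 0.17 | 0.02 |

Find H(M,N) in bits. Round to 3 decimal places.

2.797 bits

H(M,N) = −Σ p(x,y)·log₂ p(x,y) over all 9 cells.
  cell (r,α): −0.08·log₂0.08 = 0.2915
  cell (r,β): −0.13·log₂0.13 = 0.3826
  cell (r,γ): −0.21·log₂0.21 = 0.4728
  cell (s,α): −0.23·log₂0.23 = 0.4877
  cell (s,β): −0.01·log₂0.01 = 0.0664
  cell (s,γ): −0.05·log₂0.05 = 0.2161
  cell (t,α): −0.10·log₂0.10 = 0.3322
  cell (t,β): −0.17·log₂0.17 = 0.4346
  cell (t,γ): −0.02·log₂0.02 = 0.1129
Sum = 2.797 bits.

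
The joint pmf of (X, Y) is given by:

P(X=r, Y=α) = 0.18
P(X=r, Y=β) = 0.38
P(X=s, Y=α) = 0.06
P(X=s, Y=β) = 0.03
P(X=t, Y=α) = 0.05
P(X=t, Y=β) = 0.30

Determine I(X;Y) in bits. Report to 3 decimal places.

Marginals: p(X) = (0.5600, 0.0900, 0.3500), p(Y) = (0.2900, 0.7100).
I(X;Y) = H(X) + H(Y) − H(X,Y).
H(X) = 1.3112, H(Y) = 0.8687, H(X,Y) = 2.1082.
I(X;Y) = 1.3112 + 0.8687 − 2.1082 = 0.072 bits.

0.072 bits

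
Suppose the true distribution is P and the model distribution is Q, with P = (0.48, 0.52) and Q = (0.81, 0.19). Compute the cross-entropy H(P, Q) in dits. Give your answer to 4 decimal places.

0.4190 dits

H(P,Q) = −Σ p·log₁₀ q.
  −0.48·log₁₀(0.81) = 0.04393
  −0.52·log₁₀(0.19) = 0.37505
H(P,Q) = 0.4190 dits.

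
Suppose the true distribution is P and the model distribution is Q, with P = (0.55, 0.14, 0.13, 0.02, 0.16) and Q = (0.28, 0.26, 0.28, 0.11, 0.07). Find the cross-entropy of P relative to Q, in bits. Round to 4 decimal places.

H(P,Q) = −Σ p·log₂ q.
  −0.55·log₂(0.28) = 1.01008
  −0.14·log₂(0.26) = 0.27208
  −0.13·log₂(0.28) = 0.23875
  −0.02·log₂(0.11) = 0.06369
  −0.16·log₂(0.07) = 0.61384
H(P,Q) = 2.1984 bits.

2.1984 bits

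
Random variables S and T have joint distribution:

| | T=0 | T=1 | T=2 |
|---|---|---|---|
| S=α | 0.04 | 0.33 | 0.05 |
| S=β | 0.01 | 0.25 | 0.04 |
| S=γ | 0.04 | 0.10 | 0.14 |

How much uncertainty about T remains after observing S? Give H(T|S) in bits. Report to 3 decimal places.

1.036 bits

Marginals: p(S) = (0.4200, 0.3000, 0.2800), p(T) = (0.0900, 0.6800, 0.2300).
H(T|S) = Σ p(S) · H(T|S=·).
  S=α: p=0.4200, H(T|S=α) = 0.9620
  S=β: p=0.3000, H(T|S=β) = 0.7703
  S=γ: p=0.2800, H(T|S=γ) = 1.4316
Weighted sum = 1.036 bits.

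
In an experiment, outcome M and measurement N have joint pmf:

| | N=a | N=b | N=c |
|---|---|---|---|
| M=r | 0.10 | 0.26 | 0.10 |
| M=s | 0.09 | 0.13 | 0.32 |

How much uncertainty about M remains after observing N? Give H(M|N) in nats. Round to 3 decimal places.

Chain rule: H(M|N) = H(M,N) − H(N).
Marginals: p(M) = (0.4600, 0.5400), p(N) = (0.1900, 0.3900, 0.4200).
H(M,N) = 1.6573 nats; H(N) = 1.0471 nats.
H(M|N) = 1.6573 − 1.0471 = 0.610 nats.

0.610 nats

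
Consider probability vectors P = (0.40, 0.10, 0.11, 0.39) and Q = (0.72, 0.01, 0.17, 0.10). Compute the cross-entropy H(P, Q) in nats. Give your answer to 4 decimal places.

H(P,Q) = −Σ p·ln q.
  −0.40·ln(0.72) = 0.13140
  −0.10·ln(0.01) = 0.46052
  −0.11·ln(0.17) = 0.19492
  −0.39·ln(0.10) = 0.89801
H(P,Q) = 1.6848 nats.

1.6848 nats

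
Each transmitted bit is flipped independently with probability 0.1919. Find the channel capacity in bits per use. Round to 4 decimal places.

Binary symmetric channel: C = 1 − h₂(ε) where h₂ is the binary entropy function.
h₂(0.1919) = −0.1919·log₂0.1919 − 0.8081·log₂0.8081 = 0.7054.
C = 1 − 0.7054 = 0.2946 bits per channel use.

0.2946 bits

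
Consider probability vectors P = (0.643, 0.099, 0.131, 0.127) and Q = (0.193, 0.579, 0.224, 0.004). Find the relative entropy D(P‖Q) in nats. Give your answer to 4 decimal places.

0.9678 nats

D(P‖Q) = Σ p·ln(p/q).
  0.643·ln(0.643/0.193) = 0.77382
  0.099·ln(0.099/0.579) = -0.17485
  0.131·ln(0.131/0.224) = -0.07027
  0.127·ln(0.127/0.004) = 0.43915
D(P‖Q) = 0.9678 nats.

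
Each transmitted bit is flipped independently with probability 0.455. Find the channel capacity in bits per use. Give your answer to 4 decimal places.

Binary symmetric channel: C = 1 − h₂(ε) where h₂ is the binary entropy function.
h₂(0.455) = −0.455·log₂0.455 − 0.545·log₂0.545 = 0.9941.
C = 1 − 0.9941 = 0.0059 bits per channel use.

0.0059 bits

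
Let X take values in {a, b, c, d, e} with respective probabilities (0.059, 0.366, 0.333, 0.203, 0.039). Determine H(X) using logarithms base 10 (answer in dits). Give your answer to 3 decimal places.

H(X) = −Σ p·log₁₀ p.
  −(0.059)·log₁₀(0.059) = 0.0725
  −(0.366)·log₁₀(0.366) = 0.1598
  −(0.333)·log₁₀(0.333) = 0.1590
  −(0.203)·log₁₀(0.203) = 0.1406
  −(0.039)·log₁₀(0.039) = 0.0549
Sum: 0.0725 + 0.1598 + 0.1590 + 0.1406 + 0.0549 = 0.587 dits.

0.587 dits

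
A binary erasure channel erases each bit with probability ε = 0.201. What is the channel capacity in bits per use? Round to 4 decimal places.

0.7990 bits

Binary erasure channel: capacity C = 1 − ε.
C = 1 − 0.201 = 0.7990 bits per channel use.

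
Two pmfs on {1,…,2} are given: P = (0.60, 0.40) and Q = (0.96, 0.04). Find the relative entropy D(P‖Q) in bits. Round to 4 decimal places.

D(P‖Q) = Σ p·log₂(p/q).
  0.60·log₂(0.60/0.96) = -0.40684
  0.40·log₂(0.40/0.04) = 1.32877
D(P‖Q) = 0.9219 bits.

0.9219 bits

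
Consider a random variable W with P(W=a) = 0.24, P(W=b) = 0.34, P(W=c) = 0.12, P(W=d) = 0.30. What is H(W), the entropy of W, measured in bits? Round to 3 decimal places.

H(W) = −Σ p·log₂ p.
  −(0.24)·log₂(0.24) = 0.4941
  −(0.34)·log₂(0.34) = 0.5292
  −(0.12)·log₂(0.12) = 0.3671
  −(0.30)·log₂(0.30) = 0.5211
Sum: 0.4941 + 0.5292 + 0.3671 + 0.5211 = 1.911 bits.

1.911 bits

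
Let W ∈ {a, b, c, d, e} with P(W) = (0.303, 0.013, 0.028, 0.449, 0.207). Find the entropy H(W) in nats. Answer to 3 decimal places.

H(W) = −Σ p·ln p.
  −(0.303)·ln(0.303) = 0.3618
  −(0.013)·ln(0.013) = 0.0565
  −(0.028)·ln(0.028) = 0.1001
  −(0.449)·ln(0.449) = 0.3595
  −(0.207)·ln(0.207) = 0.3260
Sum: 0.3618 + 0.0565 + 0.1001 + 0.3595 + 0.3260 = 1.204 nats.

1.204 nats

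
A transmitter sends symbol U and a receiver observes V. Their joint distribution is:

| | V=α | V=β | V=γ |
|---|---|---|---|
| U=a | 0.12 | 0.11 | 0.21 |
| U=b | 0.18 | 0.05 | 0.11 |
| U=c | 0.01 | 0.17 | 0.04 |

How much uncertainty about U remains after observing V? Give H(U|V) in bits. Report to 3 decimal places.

Chain rule: H(U|V) = H(U,V) − H(V).
Marginals: p(U) = (0.4400, 0.3400, 0.2200), p(V) = (0.3100, 0.3300, 0.3600).
H(U,V) = 2.8886 bits; H(V) = 1.5822 bits.
H(U|V) = 2.8886 − 1.5822 = 1.306 bits.

1.306 bits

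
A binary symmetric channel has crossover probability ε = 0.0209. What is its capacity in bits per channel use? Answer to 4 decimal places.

Binary symmetric channel: C = 1 − h₂(ε) where h₂ is the binary entropy function.
h₂(0.0209) = −0.0209·log₂0.0209 − 0.9791·log₂0.9791 = 0.1465.
C = 1 − 0.1465 = 0.8535 bits per channel use.

0.8535 bits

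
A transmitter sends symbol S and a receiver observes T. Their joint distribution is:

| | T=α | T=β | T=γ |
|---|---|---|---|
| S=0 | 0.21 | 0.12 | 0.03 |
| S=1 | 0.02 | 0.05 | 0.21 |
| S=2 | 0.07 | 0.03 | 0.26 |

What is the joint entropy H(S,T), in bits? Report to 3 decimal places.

2.719 bits

H(S,T) = −Σ p(x,y)·log₂ p(x,y) over all 9 cells.
  cell (0,α): −0.21·log₂0.21 = 0.4728
  cell (0,β): −0.12·log₂0.12 = 0.3671
  cell (0,γ): −0.03·log₂0.03 = 0.1518
  cell (1,α): −0.02·log₂0.02 = 0.1129
  cell (1,β): −0.05·log₂0.05 = 0.2161
  cell (1,γ): −0.21·log₂0.21 = 0.4728
  cell (2,α): −0.07·log₂0.07 = 0.2686
  cell (2,β): −0.03·log₂0.03 = 0.1518
  cell (2,γ): −0.26·log₂0.26 = 0.5053
Sum = 2.719 bits.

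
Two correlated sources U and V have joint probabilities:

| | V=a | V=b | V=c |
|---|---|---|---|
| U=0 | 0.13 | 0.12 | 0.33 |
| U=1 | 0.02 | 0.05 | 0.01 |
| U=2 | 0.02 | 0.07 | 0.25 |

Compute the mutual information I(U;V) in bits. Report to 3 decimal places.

Marginals: p(U) = (0.5800, 0.0800, 0.3400), p(V) = (0.1700, 0.2400, 0.5900).
I(U;V) = Σ p(x,y)·log₂[p(x,y)/(p(x)p(y))].
  (0,a): 0.13·log₂(1.3185) = 0.0519
  (0,b): 0.12·log₂(0.8621) = -0.0257
  (0,c): 0.33·log₂(0.9643) = -0.0173
  (1,a): 0.02·log₂(1.4706) = 0.0111
  (1,b): 0.05·log₂(2.6042) = 0.0690
  (1,c): 0.01·log₂(0.2119) = -0.0224
  (2,a): 0.02·log₂(0.3460) = -0.0306
  (2,b): 0.07·log₂(0.8578) = -0.0155
  (2,c): 0.25·log₂(1.2463) = 0.0794
Sum = 0.100 bits.

0.100 bits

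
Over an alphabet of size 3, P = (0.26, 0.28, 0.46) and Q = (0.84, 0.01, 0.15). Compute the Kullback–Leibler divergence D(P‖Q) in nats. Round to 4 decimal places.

1.1436 nats

D(P‖Q) = Σ p·ln(p/q).
  0.26·ln(0.26/0.84) = -0.30491
  0.28·ln(0.28/0.01) = 0.93302
  0.46·ln(0.46/0.15) = 0.51547
D(P‖Q) = 1.1436 nats.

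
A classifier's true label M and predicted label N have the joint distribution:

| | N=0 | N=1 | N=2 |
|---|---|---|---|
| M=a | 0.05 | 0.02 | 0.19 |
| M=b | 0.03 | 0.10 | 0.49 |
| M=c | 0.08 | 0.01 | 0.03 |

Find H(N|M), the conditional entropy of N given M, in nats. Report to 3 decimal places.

Chain rule: H(N|M) = H(M,N) − H(M).
Marginals: p(M) = (0.2600, 0.6200, 0.1200), p(N) = (0.1600, 0.1300, 0.7100).
H(M,N) = 1.5819 nats; H(M) = 0.9011 nats.
H(N|M) = 1.5819 − 0.9011 = 0.681 nats.

0.681 nats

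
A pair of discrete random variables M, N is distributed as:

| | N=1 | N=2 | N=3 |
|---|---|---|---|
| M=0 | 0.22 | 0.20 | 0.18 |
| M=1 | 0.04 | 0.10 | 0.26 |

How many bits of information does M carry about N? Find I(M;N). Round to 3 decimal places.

Marginals: p(M) = (0.6000, 0.4000), p(N) = (0.2600, 0.3000, 0.4400).
I(M;N) = Σ p(x,y)·log₂[p(x,y)/(p(x)p(y))].
  (0,1): 0.22·log₂(1.4103) = 0.1091
  (0,2): 0.20·log₂(1.1111) = 0.0304
  (0,3): 0.18·log₂(0.6818) = -0.0995
  (1,1): 0.04·log₂(0.3846) = -0.0551
  (1,2): 0.10·log₂(0.8333) = -0.0263
  (1,3): 0.26·log₂(1.4773) = 0.1464
Sum = 0.105 bits.

0.105 bits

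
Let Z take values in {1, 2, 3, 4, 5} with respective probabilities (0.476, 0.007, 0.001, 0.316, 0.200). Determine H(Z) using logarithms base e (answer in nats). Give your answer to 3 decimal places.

H(Z) = −Σ p·ln p.
  −(0.476)·ln(0.476) = 0.3534
  −(0.007)·ln(0.007) = 0.0347
  −(0.001)·ln(0.001) = 0.0069
  −(0.316)·ln(0.316) = 0.3640
  −(0.200)·ln(0.200) = 0.3219
Sum: 0.3534 + 0.0347 + 0.0069 + 0.3640 + 0.3219 = 1.081 nats.

1.081 nats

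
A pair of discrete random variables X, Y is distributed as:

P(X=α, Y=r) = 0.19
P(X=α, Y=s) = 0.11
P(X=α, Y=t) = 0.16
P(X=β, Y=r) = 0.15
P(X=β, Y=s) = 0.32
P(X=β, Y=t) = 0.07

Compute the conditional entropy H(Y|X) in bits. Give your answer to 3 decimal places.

1.438 bits

Marginals: p(X) = (0.4600, 0.5400), p(Y) = (0.3400, 0.4300, 0.2300).
H(Y|X) = Σ p(X) · H(Y|X=·).
  X=α: p=0.4600, H(Y|X=α) = 1.5504
  X=β: p=0.5400, H(Y|X=β) = 1.3428
Weighted sum = 1.438 bits.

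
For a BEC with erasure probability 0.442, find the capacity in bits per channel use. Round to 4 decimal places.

Binary erasure channel: capacity C = 1 − ε.
C = 1 − 0.442 = 0.5580 bits per channel use.

0.5580 bits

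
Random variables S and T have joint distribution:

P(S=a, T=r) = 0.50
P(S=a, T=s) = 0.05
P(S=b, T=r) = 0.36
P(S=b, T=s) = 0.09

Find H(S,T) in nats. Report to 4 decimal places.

H(S,T) = −Σ p(x,y)·ln p(x,y) over all 4 cells.
  cell (a,r): −0.50·ln0.50 = 0.34657
  cell (a,s): −0.05·ln0.05 = 0.14979
  cell (b,r): −0.36·ln0.36 = 0.36779
  cell (b,s): −0.09·ln0.09 = 0.21672
Sum = 1.0809 nats.

1.0809 nats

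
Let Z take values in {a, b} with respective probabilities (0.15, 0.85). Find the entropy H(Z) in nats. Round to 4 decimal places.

0.4227 nats

H(Z) = −Σ p·ln p.
  −(0.15)·ln(0.15) = 0.28457
  −(0.85)·ln(0.85) = 0.13814
Sum: 0.28457 + 0.13814 = 0.4227 nats.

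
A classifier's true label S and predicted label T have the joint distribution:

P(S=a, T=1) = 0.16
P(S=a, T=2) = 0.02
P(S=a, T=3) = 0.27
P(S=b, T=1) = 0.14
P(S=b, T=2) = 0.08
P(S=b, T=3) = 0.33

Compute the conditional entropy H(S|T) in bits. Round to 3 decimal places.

Marginals: p(S) = (0.4500, 0.5500), p(T) = (0.3000, 0.1000, 0.6000).
H(S|T) = Σ p(T) · H(S|T=·).
  T=1: p=0.3000, H(S|T=1) = 0.9968
  T=2: p=0.1000, H(S|T=2) = 0.7219
  T=3: p=0.6000, H(S|T=3) = 0.9928
Weighted sum = 0.967 bits.

0.967 bits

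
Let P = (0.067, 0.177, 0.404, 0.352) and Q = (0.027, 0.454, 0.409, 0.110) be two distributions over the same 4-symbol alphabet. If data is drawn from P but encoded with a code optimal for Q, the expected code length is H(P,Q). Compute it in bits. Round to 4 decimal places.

2.1928 bits

H(P,Q) = −Σ p·log₂ q.
  −0.067·log₂(0.027) = 0.34913
  −0.177·log₂(0.454) = 0.20164
  −0.404·log₂(0.409) = 0.52109
  −0.352·log₂(0.110) = 1.12092
H(P,Q) = 2.1928 bits.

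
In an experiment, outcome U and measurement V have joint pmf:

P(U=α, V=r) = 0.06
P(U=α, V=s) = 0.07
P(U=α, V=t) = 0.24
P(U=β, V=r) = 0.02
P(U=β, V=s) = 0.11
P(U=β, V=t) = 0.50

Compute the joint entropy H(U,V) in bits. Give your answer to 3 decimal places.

1.969 bits

H(U,V) = −Σ p(x,y)·log₂ p(x,y) over all 6 cells.
  cell (α,r): −0.06·log₂0.06 = 0.2435
  cell (α,s): −0.07·log₂0.07 = 0.2686
  cell (α,t): −0.24·log₂0.24 = 0.4941
  cell (β,r): −0.02·log₂0.02 = 0.1129
  cell (β,s): −0.11·log₂0.11 = 0.3503
  cell (β,t): −0.50·log₂0.50 = 0.5000
Sum = 1.969 bits.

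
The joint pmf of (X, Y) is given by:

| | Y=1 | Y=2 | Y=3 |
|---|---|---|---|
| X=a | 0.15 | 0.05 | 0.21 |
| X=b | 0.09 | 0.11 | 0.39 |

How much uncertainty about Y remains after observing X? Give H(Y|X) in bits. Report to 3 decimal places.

1.316 bits

Chain rule: H(Y|X) = H(X,Y) − H(X).
Marginals: p(X) = (0.4100, 0.5900), p(Y) = (0.2400, 0.1600, 0.6000).
H(X,Y) = 2.2922 bits; H(X) = 0.9765 bits.
H(Y|X) = 2.2922 − 0.9765 = 1.316 bits.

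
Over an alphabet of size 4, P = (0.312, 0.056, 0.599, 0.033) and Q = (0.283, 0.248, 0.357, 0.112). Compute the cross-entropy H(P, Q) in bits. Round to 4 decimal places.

H(P,Q) = −Σ p·log₂ q.
  −0.312·log₂(0.283) = 0.56819
  −0.056·log₂(0.248) = 0.11265
  −0.599·log₂(0.357) = 0.89012
  −0.033·log₂(0.112) = 0.10423
H(P,Q) = 1.6752 bits.

1.6752 bits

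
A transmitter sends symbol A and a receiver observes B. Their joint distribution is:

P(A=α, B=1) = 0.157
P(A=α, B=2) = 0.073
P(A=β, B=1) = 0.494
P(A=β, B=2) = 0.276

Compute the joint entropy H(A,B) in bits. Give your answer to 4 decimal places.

H(A,B) = −Σ p(x,y)·log₂ p(x,y) over all 4 cells.
  cell (α,1): −0.157·log₂0.157 = 0.41937
  cell (α,2): −0.073·log₂0.073 = 0.27565
  cell (β,1): −0.494·log₂0.494 = 0.50260
  cell (β,2): −0.276·log₂0.276 = 0.51260
Sum = 1.7102 bits.

1.7102 bits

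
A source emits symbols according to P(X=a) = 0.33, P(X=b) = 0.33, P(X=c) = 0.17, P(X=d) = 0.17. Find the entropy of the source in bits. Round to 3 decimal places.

1.925 bits

H(X) = −Σ p·log₂ p.
  −(0.33)·log₂(0.33) = 0.5278
  −(0.33)·log₂(0.33) = 0.5278
  −(0.17)·log₂(0.17) = 0.4346
  −(0.17)·log₂(0.17) = 0.4346
Sum: 0.5278 + 0.5278 + 0.4346 + 0.4346 = 1.925 bits.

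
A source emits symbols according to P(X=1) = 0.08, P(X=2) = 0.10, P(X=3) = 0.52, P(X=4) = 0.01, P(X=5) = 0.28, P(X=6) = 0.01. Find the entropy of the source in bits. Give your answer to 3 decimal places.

1.761 bits

H(X) = −Σ p·log₂ p.
  −(0.08)·log₂(0.08) = 0.2915
  −(0.10)·log₂(0.10) = 0.3322
  −(0.52)·log₂(0.52) = 0.4906
  −(0.01)·log₂(0.01) = 0.0664
  −(0.28)·log₂(0.28) = 0.5142
  −(0.01)·log₂(0.01) = 0.0664
Sum: 0.2915 + 0.3322 + 0.4906 + 0.0664 + 0.5142 + 0.0664 = 1.761 bits.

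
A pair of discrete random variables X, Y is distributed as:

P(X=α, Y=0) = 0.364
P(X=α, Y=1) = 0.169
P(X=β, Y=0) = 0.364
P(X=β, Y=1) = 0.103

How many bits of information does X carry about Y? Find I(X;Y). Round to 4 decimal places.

0.0085 bits

Marginals: p(X) = (0.5330, 0.4670), p(Y) = (0.7280, 0.2720).
I(X;Y) = Σ p(x,y)·log₂[p(x,y)/(p(x)p(y))].
  (α,0): 0.364·log₂(0.9381) = -0.03356
  (α,1): 0.169·log₂(1.1657) = 0.03738
  (β,0): 0.364·log₂(1.0707) = 0.03586
  (β,1): 0.103·log₂(0.8109) = -0.03115
Sum = 0.0085 bits.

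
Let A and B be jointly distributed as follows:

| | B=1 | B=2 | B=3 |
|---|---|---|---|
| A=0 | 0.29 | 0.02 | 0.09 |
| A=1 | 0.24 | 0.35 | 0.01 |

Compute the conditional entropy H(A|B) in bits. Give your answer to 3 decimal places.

Marginals: p(A) = (0.4000, 0.6000), p(B) = (0.5300, 0.3700, 0.1000).
H(A|B) = Σ p(B) · H(A|B=·).
  B=1: p=0.5300, H(A|B=1) = 0.9936
  B=2: p=0.3700, H(A|B=2) = 0.3034
  B=3: p=0.1000, H(A|B=3) = 0.4690
Weighted sum = 0.686 bits.

0.686 bits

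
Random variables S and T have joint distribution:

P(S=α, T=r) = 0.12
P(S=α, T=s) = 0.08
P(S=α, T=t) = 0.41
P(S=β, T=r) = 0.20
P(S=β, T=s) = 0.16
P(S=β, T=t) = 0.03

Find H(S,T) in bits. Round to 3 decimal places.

2.225 bits

H(S,T) = −Σ p(x,y)·log₂ p(x,y) over all 6 cells.
  cell (α,r): −0.12·log₂0.12 = 0.3671
  cell (α,s): −0.08·log₂0.08 = 0.2915
  cell (α,t): −0.41·log₂0.41 = 0.5274
  cell (β,r): −0.20·log₂0.20 = 0.4644
  cell (β,s): −0.16·log₂0.16 = 0.4230
  cell (β,t): −0.03·log₂0.03 = 0.1518
Sum = 2.225 bits.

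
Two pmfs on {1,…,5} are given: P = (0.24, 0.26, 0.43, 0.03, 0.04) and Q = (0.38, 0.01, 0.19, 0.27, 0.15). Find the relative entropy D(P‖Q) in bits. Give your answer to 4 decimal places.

D(P‖Q) = Σ p·log₂(p/q).
  0.24·log₂(0.24/0.38) = -0.15911
  0.26·log₂(0.26/0.01) = 1.22211
  0.43·log₂(0.43/0.19) = 0.50669
  0.03·log₂(0.03/0.27) = -0.09510
  0.04·log₂(0.04/0.15) = -0.07628
D(P‖Q) = 1.3983 bits.

1.3983 bits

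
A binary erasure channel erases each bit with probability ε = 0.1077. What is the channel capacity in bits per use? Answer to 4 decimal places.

0.8923 bits

Binary erasure channel: capacity C = 1 − ε.
C = 1 − 0.1077 = 0.8923 bits per channel use.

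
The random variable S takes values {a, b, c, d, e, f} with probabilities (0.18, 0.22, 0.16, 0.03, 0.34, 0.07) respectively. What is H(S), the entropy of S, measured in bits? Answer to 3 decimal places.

2.298 bits

H(S) = −Σ p·log₂ p.
  −(0.18)·log₂(0.18) = 0.4453
  −(0.22)·log₂(0.22) = 0.4806
  −(0.16)·log₂(0.16) = 0.4230
  −(0.03)·log₂(0.03) = 0.1518
  −(0.34)·log₂(0.34) = 0.5292
  −(0.07)·log₂(0.07) = 0.2686
Sum: 0.4453 + 0.4806 + 0.4230 + 0.1518 + 0.5292 + 0.2686 = 2.298 bits.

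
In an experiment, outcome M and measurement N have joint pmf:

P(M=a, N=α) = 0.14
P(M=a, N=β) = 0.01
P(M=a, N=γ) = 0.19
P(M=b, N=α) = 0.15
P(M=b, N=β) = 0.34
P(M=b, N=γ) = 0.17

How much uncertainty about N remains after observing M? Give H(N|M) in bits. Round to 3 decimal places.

1.368 bits

Chain rule: H(N|M) = H(M,N) − H(M).
Marginals: p(M) = (0.3400, 0.6600), p(N) = (0.2900, 0.3500, 0.3600).
H(M,N) = 2.2931 bits; H(M) = 0.9248 bits.
H(N|M) = 2.2931 − 0.9248 = 1.368 bits.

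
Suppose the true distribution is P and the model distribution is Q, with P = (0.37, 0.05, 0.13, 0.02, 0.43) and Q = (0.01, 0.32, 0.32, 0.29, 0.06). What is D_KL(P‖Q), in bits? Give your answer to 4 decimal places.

2.7693 bits

D(P‖Q) = Σ p·log₂(p/q).
  0.37·log₂(0.37/0.01) = 1.92750
  0.05·log₂(0.05/0.32) = -0.13390
  0.13·log₂(0.13/0.32) = -0.16894
  0.02·log₂(0.02/0.29) = -0.07716
  0.43·log₂(0.43/0.06) = 1.22176
D(P‖Q) = 2.7693 bits.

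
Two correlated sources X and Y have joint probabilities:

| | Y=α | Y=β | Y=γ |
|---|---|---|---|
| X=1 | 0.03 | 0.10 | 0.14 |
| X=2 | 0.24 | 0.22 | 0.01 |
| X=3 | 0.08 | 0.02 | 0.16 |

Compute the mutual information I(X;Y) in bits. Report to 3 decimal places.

Marginals: p(X) = (0.2700, 0.4700, 0.2600), p(Y) = (0.3500, 0.3400, 0.3100).
I(X;Y) = Σ p(x,y)·log₂[p(x,y)/(p(x)p(y))].
  (1,α): 0.03·log₂(0.3175) = -0.0497
  (1,β): 0.10·log₂(1.0893) = 0.0123
  (1,γ): 0.14·log₂(1.6726) = 0.1039
  (2,α): 0.24·log₂(1.4590) = 0.1308
  (2,β): 0.22·log₂(1.3767) = 0.1015
  (2,γ): 0.01·log₂(0.0686) = -0.0386
  (3,α): 0.08·log₂(0.8791) = -0.0149
  (3,β): 0.02·log₂(0.2262) = -0.0429
  (3,γ): 0.16·log₂(1.9851) = 0.1583
Sum = 0.361 bits.

0.361 bits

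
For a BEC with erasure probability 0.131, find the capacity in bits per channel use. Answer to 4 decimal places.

0.8690 bits

Binary erasure channel: capacity C = 1 − ε.
C = 1 − 0.131 = 0.8690 bits per channel use.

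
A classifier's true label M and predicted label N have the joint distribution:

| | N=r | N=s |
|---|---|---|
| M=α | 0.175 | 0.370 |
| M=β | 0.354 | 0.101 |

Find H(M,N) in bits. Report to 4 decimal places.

H(M,N) = −Σ p(x,y)·log₂ p(x,y) over all 4 cells.
  cell (α,r): −0.175·log₂0.175 = 0.44005
  cell (α,s): −0.370·log₂0.370 = 0.53073
  cell (β,r): −0.354·log₂0.354 = 0.53036
  cell (β,s): −0.101·log₂0.101 = 0.33406
Sum = 1.8352 bits.

1.8352 bits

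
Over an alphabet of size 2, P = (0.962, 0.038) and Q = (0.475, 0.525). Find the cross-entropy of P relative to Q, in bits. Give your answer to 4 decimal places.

1.0685 bits

H(P,Q) = −Σ p·log₂ q.
  −0.962·log₂(0.475) = 1.03319
  −0.038·log₂(0.525) = 0.03533
H(P,Q) = 1.0685 bits.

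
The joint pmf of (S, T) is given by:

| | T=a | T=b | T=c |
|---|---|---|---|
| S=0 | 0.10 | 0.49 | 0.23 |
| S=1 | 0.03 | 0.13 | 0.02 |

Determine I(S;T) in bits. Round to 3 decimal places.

0.019 bits

Marginals: p(S) = (0.8200, 0.1800), p(T) = (0.1300, 0.6200, 0.2500).
I(S;T) = H(S) + H(T) − H(S,T).
H(S) = 0.6801, H(T) = 1.3102, H(S,T) = 1.9714.
I(S;T) = 0.6801 + 1.3102 − 1.9714 = 0.019 bits.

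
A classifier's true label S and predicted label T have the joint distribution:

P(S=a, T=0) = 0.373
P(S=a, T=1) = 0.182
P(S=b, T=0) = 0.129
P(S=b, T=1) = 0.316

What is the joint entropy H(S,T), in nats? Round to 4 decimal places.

1.3061 nats

H(S,T) = −Σ p(x,y)·ln p(x,y) over all 4 cells.
  cell (a,0): −0.373·ln0.373 = 0.36784
  cell (a,1): −0.182·ln0.182 = 0.31008
  cell (b,0): −0.129·ln0.129 = 0.26418
  cell (b,1): −0.316·ln0.316 = 0.36404
Sum = 1.3061 nats.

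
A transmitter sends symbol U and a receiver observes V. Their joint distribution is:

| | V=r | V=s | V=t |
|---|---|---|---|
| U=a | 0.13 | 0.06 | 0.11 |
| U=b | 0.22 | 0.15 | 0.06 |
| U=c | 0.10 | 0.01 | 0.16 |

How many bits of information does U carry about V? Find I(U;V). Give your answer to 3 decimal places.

0.149 bits

Marginals: p(U) = (0.3000, 0.4300, 0.2700), p(V) = (0.4500, 0.2200, 0.3300).
I(U;V) = H(U) + H(V) − H(U,V).
H(U) = 1.5547, H(V) = 1.5268, H(U,V) = 2.9328.
I(U;V) = 1.5547 + 1.5268 − 2.9328 = 0.149 bits.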